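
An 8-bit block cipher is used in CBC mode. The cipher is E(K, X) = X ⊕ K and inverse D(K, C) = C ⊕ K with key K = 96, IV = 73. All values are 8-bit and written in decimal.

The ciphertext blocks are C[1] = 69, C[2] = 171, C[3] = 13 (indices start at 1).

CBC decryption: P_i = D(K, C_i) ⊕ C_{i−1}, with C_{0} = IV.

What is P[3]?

P[3] = 198

P[3]: D(K, 13) = 109; 109 ⊕ 171 = 198.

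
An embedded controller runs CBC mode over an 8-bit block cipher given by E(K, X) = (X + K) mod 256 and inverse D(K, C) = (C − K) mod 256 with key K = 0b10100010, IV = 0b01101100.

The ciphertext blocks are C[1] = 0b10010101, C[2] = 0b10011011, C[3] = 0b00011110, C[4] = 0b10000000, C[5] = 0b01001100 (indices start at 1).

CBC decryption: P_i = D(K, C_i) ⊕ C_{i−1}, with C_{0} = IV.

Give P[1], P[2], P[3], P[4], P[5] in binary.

P[1] = 0b10011111, P[2] = 0b01101100, P[3] = 0b11100111, P[4] = 0b11000000, P[5] = 0b00101010

P[1]: D(K, 0b10010101) = 0b11110011; 0b11110011 ⊕ 0b01101100 = 0b10011111.
P[2]: D(K, 0b10011011) = 0b11111001; 0b11111001 ⊕ 0b10010101 = 0b01101100.
P[3]: D(K, 0b00011110) = 0b01111100; 0b01111100 ⊕ 0b10011011 = 0b11100111.
P[4]: D(K, 0b10000000) = 0b11011110; 0b11011110 ⊕ 0b00011110 = 0b11000000.
P[5]: D(K, 0b01001100) = 0b10101010; 0b10101010 ⊕ 0b10000000 = 0b00101010.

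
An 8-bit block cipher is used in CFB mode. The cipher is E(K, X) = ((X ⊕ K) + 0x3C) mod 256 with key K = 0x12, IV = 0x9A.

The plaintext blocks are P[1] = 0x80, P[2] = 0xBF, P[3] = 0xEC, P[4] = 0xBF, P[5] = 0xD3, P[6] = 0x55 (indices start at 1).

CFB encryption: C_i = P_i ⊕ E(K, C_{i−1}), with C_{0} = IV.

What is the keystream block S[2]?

0x92

C[1]: E(K, 0x9A) = 0xC4; 0x80 ⊕ 0xC4 = 0x44.
C[2]: E(K, 0x44) = 0x92; 0xBF ⊕ 0x92 = 0x2D.
So S[2] = 0x92.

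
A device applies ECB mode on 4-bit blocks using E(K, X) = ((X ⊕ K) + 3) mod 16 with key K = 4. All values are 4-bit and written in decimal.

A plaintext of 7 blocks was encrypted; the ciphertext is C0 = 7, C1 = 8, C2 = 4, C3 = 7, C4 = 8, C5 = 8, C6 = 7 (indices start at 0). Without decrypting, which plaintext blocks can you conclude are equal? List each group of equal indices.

ECB encrypts each block independently with the same key, so equal ciphertext blocks imply equal plaintext blocks.
C0 = C3 = C6 = 7, so P0 = P3 = P6.
C1 = C4 = C5 = 8, so P1 = P4 = P5.

P0 = P3 = P6; P1 = P4 = P5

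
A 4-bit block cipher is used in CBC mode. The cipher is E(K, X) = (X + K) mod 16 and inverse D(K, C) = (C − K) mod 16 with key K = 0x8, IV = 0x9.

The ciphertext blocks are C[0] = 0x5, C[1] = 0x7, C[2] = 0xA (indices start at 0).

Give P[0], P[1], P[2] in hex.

P[0] = 0x4, P[1] = 0xA, P[2] = 0x5

CBC decryption: P_i = D(K, C_i) ⊕ C_{i−1}, with C_{−1} = IV.
P[0]: D(K, 0x5) = 0xD; 0xD ⊕ 0x9 = 0x4.
P[1]: D(K, 0x7) = 0xF; 0xF ⊕ 0x5 = 0xA.
P[2]: D(K, 0xA) = 0x2; 0x2 ⊕ 0x7 = 0x5.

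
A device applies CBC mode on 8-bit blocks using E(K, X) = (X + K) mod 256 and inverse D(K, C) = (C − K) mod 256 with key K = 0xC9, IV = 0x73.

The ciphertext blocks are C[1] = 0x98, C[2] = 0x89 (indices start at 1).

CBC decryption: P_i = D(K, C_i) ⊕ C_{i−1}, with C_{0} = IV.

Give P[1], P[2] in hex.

P[1] = 0xBC, P[2] = 0x58

P[1]: D(K, 0x98) = 0xCF; 0xCF ⊕ 0x73 = 0xBC.
P[2]: D(K, 0x89) = 0xC0; 0xC0 ⊕ 0x98 = 0x58.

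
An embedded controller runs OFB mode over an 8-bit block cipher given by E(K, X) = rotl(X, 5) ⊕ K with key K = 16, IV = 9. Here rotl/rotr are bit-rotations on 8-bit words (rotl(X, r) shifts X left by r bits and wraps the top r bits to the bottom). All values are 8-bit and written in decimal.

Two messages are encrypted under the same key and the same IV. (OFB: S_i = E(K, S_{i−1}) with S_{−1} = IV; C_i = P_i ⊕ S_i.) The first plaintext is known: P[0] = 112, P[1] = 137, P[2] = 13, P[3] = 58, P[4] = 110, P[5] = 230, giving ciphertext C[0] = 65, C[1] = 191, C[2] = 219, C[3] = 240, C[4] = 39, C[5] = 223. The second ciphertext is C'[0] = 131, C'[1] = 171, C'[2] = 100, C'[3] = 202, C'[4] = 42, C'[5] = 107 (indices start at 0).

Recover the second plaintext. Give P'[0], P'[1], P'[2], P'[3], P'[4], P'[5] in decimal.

In OFB with a reused IV, both messages share the same keystream S_i, so C_i ⊕ C'_i = P_i ⊕ P'_i and thus P'_i = P_i ⊕ C_i ⊕ C'_i.
P'[0]: 112 ⊕ 65 ⊕ 131 = 178.
P'[1]: 137 ⊕ 191 ⊕ 171 = 157.
P'[2]: 13 ⊕ 219 ⊕ 100 = 178.
P'[3]: 58 ⊕ 240 ⊕ 202 = 0.
P'[4]: 110 ⊕ 39 ⊕ 42 = 99.
P'[5]: 230 ⊕ 223 ⊕ 107 = 82.

P'[0] = 178, P'[1] = 157, P'[2] = 178, P'[3] = 0, P'[4] = 99, P'[5] = 82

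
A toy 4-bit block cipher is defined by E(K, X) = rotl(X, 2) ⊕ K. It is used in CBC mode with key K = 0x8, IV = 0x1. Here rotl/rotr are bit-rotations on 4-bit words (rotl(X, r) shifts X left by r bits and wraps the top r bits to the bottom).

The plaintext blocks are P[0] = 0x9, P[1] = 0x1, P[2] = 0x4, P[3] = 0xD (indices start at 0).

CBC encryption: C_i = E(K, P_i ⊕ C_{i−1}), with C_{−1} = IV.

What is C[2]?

C[2] = 0x0

C[0]: P[0] ⊕ 0x1 = 0x8; E(K, 0x8) = 0xA.
C[1]: P[1] ⊕ 0xA = 0xB; E(K, 0xB) = 0x6.
C[2]: P[2] ⊕ 0x6 = 0x2; E(K, 0x2) = 0x0.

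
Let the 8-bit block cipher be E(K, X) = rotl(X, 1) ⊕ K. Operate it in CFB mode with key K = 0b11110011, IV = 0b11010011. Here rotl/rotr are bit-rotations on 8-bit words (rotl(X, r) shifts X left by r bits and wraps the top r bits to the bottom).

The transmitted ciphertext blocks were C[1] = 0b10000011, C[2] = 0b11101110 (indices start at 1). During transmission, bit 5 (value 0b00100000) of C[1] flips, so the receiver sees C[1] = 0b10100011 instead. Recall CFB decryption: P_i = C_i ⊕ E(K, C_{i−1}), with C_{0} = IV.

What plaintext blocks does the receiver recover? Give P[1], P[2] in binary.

P[1] = 0b11110111, P[2] = 0b01011010

Only C[1] changed, to 0b10100011. In CFB, a change in C_i flips the same bit in P_i and garbles P_{i+1}. Decrypting the received ciphertext:
P[1]: E(K, 0b11010011) = 0b01010100; 0b10100011 ⊕ 0b01010100 = 0b11110111.
P[2]: E(K, 0b10100011) = 0b10110100; 0b11101110 ⊕ 0b10110100 = 0b01011010.
Blocks that differ from the original plaintext: P[1], P[2].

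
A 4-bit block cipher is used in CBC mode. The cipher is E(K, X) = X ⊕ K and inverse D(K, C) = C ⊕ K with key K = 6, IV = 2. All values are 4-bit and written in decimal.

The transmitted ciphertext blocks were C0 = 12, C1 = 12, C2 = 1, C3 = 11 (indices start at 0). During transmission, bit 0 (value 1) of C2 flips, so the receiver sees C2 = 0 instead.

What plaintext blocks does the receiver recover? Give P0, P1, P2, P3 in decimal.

P0 = 8, P1 = 6, P2 = 10, P3 = 13

CBC decryption: P_i = D(K, C_i) ⊕ C_{i−1}, with C_{−1} = IV.
Only C2 changed, to 0. In CBC, a change in C_i garbles P_i and flips the same bit in P_{i+1}. Decrypting the received ciphertext:
P0: D(K, 12) = 10; 10 ⊕ 2 = 8.
P1: D(K, 12) = 10; 10 ⊕ 12 = 6.
P2: D(K, 0) = 6; 6 ⊕ 12 = 10.
P3: D(K, 11) = 13; 13 ⊕ 0 = 13.
Blocks that differ from the original plaintext: P2, P3.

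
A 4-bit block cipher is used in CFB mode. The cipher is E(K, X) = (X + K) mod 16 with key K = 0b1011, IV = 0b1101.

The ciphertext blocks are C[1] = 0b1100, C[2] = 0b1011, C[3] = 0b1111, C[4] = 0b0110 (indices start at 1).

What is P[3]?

P[3] = 0b1001

CFB decryption: P_i = C_i ⊕ E(K, C_{i−1}), with C_{0} = IV.
P[3]: E(K, 0b1011) = 0b0110; 0b1111 ⊕ 0b0110 = 0b1001.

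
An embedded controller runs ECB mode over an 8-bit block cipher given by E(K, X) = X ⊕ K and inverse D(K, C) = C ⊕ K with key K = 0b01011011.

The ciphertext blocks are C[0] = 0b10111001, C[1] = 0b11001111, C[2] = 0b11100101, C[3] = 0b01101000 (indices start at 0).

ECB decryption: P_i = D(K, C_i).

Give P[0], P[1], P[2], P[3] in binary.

P[0]: D(K, 0b10111001) = 0b11100010.
P[1]: D(K, 0b11001111) = 0b10010100.
P[2]: D(K, 0b11100101) = 0b10111110.
P[3]: D(K, 0b01101000) = 0b00110011.

P[0] = 0b11100010, P[1] = 0b10010100, P[2] = 0b10111110, P[3] = 0b00110011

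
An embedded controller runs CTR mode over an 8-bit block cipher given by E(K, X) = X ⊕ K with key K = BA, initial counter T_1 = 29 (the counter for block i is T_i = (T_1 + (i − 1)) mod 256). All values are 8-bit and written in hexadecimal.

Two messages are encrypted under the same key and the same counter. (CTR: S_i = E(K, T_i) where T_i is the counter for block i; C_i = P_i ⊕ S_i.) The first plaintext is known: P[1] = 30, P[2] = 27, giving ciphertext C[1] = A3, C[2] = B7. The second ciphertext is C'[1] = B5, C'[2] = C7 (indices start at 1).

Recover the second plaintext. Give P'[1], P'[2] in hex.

P'[1] = 26, P'[2] = 57

In CTR with a reused counter, both messages share the same keystream S_i, so C_i ⊕ C'_i = P_i ⊕ P'_i and thus P'_i = P_i ⊕ C_i ⊕ C'_i.
P'[1]: 30 ⊕ A3 ⊕ B5 = 26.
P'[2]: 27 ⊕ B7 ⊕ C7 = 57.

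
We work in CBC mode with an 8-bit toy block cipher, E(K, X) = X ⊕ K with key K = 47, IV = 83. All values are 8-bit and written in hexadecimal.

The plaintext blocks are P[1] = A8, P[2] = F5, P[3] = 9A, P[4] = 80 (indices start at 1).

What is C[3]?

C[3] = 03

CBC encryption: C_i = E(K, P_i ⊕ C_{i−1}), with C_{0} = IV.
C[1]: P[1] ⊕ 83 = 2B; E(K, 2B) = 6C.
C[2]: P[2] ⊕ 6C = 99; E(K, 99) = DE.
C[3]: P[3] ⊕ DE = 44; E(K, 44) = 03.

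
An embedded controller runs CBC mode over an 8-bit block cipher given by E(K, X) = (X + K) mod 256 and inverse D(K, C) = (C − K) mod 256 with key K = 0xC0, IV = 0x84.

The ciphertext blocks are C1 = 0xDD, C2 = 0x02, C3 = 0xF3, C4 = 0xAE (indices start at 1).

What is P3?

CBC decryption: P_i = D(K, C_i) ⊕ C_{i−1}, with C_{0} = IV.
P3: D(K, 0xF3) = 0x33; 0x33 ⊕ 0x02 = 0x31.

P3 = 0x31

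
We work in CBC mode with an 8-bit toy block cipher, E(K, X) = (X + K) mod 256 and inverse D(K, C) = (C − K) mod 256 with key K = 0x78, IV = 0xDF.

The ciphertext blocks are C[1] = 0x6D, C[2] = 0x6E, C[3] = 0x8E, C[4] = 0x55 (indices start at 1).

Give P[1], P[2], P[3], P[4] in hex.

CBC decryption: P_i = D(K, C_i) ⊕ C_{i−1}, with C_{0} = IV.
P[1]: D(K, 0x6D) = 0xF5; 0xF5 ⊕ 0xDF = 0x2A.
P[2]: D(K, 0x6E) = 0xF6; 0xF6 ⊕ 0x6D = 0x9B.
P[3]: D(K, 0x8E) = 0x16; 0x16 ⊕ 0x6E = 0x78.
P[4]: D(K, 0x55) = 0xDD; 0xDD ⊕ 0x8E = 0x53.

P[1] = 0x2A, P[2] = 0x9B, P[3] = 0x78, P[4] = 0x53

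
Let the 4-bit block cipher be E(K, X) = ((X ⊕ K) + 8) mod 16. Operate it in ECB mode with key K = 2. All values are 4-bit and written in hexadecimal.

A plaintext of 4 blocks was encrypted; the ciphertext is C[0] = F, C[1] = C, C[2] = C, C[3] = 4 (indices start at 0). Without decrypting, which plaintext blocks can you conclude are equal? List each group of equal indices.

ECB encrypts each block independently with the same key, so equal ciphertext blocks imply equal plaintext blocks.
C[1] = C[2] = C, so P[1] = P[2].

P[1] = P[2]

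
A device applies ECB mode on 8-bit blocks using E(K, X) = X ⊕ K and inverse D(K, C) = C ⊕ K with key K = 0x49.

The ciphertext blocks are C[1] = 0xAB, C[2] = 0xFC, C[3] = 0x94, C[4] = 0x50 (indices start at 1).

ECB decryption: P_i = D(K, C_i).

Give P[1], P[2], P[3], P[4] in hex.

P[1] = 0xE2, P[2] = 0xB5, P[3] = 0xDD, P[4] = 0x19

P[1]: D(K, 0xAB) = 0xE2.
P[2]: D(K, 0xFC) = 0xB5.
P[3]: D(K, 0x94) = 0xDD.
P[4]: D(K, 0x50) = 0x19.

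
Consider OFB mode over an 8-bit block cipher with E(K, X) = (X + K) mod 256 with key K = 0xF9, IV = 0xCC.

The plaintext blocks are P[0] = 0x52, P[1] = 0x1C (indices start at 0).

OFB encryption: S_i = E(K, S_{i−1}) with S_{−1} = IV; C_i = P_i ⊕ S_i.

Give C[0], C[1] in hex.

C[0]: S = E(K, 0xCC) = 0xC5; 0x52 ⊕ 0xC5 = 0x97.
C[1]: S = E(K, 0xC5) = 0xBE; 0x1C ⊕ 0xBE = 0xA2.

C[0] = 0x97, C[1] = 0xA2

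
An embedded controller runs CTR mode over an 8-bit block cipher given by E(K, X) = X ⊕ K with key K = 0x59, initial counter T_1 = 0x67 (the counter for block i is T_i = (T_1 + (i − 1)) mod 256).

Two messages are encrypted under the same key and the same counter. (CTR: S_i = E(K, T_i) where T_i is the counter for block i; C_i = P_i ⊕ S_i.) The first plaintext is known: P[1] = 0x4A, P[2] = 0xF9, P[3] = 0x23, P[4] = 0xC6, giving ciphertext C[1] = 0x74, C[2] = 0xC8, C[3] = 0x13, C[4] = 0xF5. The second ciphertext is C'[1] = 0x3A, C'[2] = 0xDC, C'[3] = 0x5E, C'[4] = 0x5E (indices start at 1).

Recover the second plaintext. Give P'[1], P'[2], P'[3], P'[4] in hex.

P'[1] = 0x04, P'[2] = 0xED, P'[3] = 0x6E, P'[4] = 0x6D

In CTR with a reused counter, both messages share the same keystream S_i, so C_i ⊕ C'_i = P_i ⊕ P'_i and thus P'_i = P_i ⊕ C_i ⊕ C'_i.
P'[1]: 0x4A ⊕ 0x74 ⊕ 0x3A = 0x04.
P'[2]: 0xF9 ⊕ 0xC8 ⊕ 0xDC = 0xED.
P'[3]: 0x23 ⊕ 0x13 ⊕ 0x5E = 0x6E.
P'[4]: 0xC6 ⊕ 0xF5 ⊕ 0x5E = 0x6D.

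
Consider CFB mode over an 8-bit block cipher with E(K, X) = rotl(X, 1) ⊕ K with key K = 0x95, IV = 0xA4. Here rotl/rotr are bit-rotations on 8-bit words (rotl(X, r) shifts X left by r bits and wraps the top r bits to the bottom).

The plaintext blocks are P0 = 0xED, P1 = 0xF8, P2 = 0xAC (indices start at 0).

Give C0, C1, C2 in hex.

C0 = 0x31, C1 = 0x0F, C2 = 0x27

CFB encryption: C_i = P_i ⊕ E(K, C_{i−1}), with C_{−1} = IV.
C0: E(K, 0xA4) = 0xDC; 0xED ⊕ 0xDC = 0x31.
C1: E(K, 0x31) = 0xF7; 0xF8 ⊕ 0xF7 = 0x0F.
C2: E(K, 0x0F) = 0x8B; 0xAC ⊕ 0x8B = 0x27.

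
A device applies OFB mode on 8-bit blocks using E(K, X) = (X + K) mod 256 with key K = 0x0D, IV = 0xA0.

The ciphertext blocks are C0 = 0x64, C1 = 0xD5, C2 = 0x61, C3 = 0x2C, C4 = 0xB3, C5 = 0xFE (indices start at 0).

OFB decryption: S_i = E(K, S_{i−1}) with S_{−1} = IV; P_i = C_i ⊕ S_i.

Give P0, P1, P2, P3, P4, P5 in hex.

P0 = 0xC9, P1 = 0x6F, P2 = 0xA6, P3 = 0xF8, P4 = 0x52, P5 = 0x10

P0: S = E(K, 0xA0) = 0xAD; 0x64 ⊕ 0xAD = 0xC9.
P1: S = E(K, 0xAD) = 0xBA; 0xD5 ⊕ 0xBA = 0x6F.
P2: S = E(K, 0xBA) = 0xC7; 0x61 ⊕ 0xC7 = 0xA6.
P3: S = E(K, 0xC7) = 0xD4; 0x2C ⊕ 0xD4 = 0xF8.
P4: S = E(K, 0xD4) = 0xE1; 0xB3 ⊕ 0xE1 = 0x52.
P5: S = E(K, 0xE1) = 0xEE; 0xFE ⊕ 0xEE = 0x10.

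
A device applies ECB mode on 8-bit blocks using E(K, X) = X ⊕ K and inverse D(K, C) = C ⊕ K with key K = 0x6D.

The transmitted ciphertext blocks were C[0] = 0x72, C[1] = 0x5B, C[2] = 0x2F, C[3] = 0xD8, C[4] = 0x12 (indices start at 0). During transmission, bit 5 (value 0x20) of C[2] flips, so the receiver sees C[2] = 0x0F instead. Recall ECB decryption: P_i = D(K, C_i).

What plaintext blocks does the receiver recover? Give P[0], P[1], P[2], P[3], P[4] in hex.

P[0] = 0x1F, P[1] = 0x36, P[2] = 0x62, P[3] = 0xB5, P[4] = 0x7F

Only C[2] changed, to 0x0F. In ECB, a change in C_i affects only P_i. Decrypting the received ciphertext:
P[0]: D(K, 0x72) = 0x1F.
P[1]: D(K, 0x5B) = 0x36.
P[2]: D(K, 0x0F) = 0x62.
P[3]: D(K, 0xD8) = 0xB5.
P[4]: D(K, 0x12) = 0x7F.
Blocks that differ from the original plaintext: P[2].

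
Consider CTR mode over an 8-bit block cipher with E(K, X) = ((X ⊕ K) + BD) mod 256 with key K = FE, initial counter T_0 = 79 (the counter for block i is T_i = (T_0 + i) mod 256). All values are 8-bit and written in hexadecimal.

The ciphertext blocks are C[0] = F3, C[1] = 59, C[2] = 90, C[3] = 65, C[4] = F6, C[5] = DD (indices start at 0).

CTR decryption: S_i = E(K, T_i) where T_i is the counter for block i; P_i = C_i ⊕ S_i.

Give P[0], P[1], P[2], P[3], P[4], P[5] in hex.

P[0] = B7, P[1] = 18, P[2] = D2, P[3] = 5A, P[4] = B6, P[5] = E0

P[0]: T = 79, S = E(K, T) = 44; F3 ⊕ 44 = B7.
P[1]: T = 7A, S = E(K, T) = 41; 59 ⊕ 41 = 18.
P[2]: T = 7B, S = E(K, T) = 42; 90 ⊕ 42 = D2.
P[3]: T = 7C, S = E(K, T) = 3F; 65 ⊕ 3F = 5A.
P[4]: T = 7D, S = E(K, T) = 40; F6 ⊕ 40 = B6.
P[5]: T = 7E, S = E(K, T) = 3D; DD ⊕ 3D = E0.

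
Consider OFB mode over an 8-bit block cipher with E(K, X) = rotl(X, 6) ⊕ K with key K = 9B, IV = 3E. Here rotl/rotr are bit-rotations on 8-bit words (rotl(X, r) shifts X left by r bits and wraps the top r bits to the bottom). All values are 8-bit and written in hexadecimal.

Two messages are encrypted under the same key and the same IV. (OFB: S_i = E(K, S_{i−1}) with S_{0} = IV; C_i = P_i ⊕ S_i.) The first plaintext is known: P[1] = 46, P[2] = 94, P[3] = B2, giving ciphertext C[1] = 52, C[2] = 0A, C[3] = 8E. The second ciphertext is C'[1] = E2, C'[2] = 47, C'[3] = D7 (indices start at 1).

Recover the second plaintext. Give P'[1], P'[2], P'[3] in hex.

P'[1] = F6, P'[2] = D9, P'[3] = EB

In OFB with a reused IV, both messages share the same keystream S_i, so C_i ⊕ C'_i = P_i ⊕ P'_i and thus P'_i = P_i ⊕ C_i ⊕ C'_i.
P'[1]: 46 ⊕ 52 ⊕ E2 = F6.
P'[2]: 94 ⊕ 0A ⊕ 47 = D9.
P'[3]: B2 ⊕ 8E ⊕ D7 = EB.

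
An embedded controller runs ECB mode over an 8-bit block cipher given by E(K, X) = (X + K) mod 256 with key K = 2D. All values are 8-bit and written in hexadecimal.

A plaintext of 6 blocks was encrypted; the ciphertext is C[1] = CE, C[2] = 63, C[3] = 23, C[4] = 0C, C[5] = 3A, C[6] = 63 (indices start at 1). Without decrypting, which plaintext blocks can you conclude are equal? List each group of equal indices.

P[2] = P[6]

ECB encrypts each block independently with the same key, so equal ciphertext blocks imply equal plaintext blocks.
C[2] = C[6] = 63, so P[2] = P[6].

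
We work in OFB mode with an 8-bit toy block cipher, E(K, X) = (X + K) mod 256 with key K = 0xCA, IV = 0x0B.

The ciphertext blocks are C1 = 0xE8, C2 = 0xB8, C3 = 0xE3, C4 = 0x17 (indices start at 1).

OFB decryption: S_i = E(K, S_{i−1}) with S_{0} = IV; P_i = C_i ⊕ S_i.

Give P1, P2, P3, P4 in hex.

P1 = 0x3D, P2 = 0x27, P3 = 0x8A, P4 = 0x24

P1: S = E(K, 0x0B) = 0xD5; 0xE8 ⊕ 0xD5 = 0x3D.
P2: S = E(K, 0xD5) = 0x9F; 0xB8 ⊕ 0x9F = 0x27.
P3: S = E(K, 0x9F) = 0x69; 0xE3 ⊕ 0x69 = 0x8A.
P4: S = E(K, 0x69) = 0x33; 0x17 ⊕ 0x33 = 0x24.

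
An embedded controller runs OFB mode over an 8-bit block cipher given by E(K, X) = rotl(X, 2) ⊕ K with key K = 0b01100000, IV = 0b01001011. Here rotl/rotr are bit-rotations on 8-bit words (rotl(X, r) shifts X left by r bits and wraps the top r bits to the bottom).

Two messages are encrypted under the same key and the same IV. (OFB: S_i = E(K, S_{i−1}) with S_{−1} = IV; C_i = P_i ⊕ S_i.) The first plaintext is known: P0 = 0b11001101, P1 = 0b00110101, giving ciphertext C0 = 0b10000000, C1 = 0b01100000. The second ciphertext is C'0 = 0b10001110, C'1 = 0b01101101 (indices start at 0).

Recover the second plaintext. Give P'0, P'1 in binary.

P'0 = 0b11000011, P'1 = 0b00111000

In OFB with a reused IV, both messages share the same keystream S_i, so C_i ⊕ C'_i = P_i ⊕ P'_i and thus P'_i = P_i ⊕ C_i ⊕ C'_i.
P'0: 0b11001101 ⊕ 0b10000000 ⊕ 0b10001110 = 0b11000011.
P'1: 0b00110101 ⊕ 0b01100000 ⊕ 0b01101101 = 0b00111000.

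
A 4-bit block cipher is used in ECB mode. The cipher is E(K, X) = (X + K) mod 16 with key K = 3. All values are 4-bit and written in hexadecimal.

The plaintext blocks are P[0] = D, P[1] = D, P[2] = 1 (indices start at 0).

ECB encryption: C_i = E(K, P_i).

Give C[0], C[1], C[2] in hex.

C[0] = 0, C[1] = 0, C[2] = 4

C[0]: E(K, D) = 0.
C[1]: E(K, D) = 0.
C[2]: E(K, 1) = 4.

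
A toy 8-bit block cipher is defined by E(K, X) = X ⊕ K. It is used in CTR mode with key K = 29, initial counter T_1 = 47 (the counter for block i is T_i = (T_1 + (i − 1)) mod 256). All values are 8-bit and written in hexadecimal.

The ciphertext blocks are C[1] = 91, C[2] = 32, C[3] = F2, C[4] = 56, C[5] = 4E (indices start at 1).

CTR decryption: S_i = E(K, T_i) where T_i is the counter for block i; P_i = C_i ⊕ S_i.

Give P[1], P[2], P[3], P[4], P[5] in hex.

P[1] = FF, P[2] = 53, P[3] = 92, P[4] = 35, P[5] = 2C

P[1]: T = 47, S = E(K, T) = 6E; 91 ⊕ 6E = FF.
P[2]: T = 48, S = E(K, T) = 61; 32 ⊕ 61 = 53.
P[3]: T = 49, S = E(K, T) = 60; F2 ⊕ 60 = 92.
P[4]: T = 4A, S = E(K, T) = 63; 56 ⊕ 63 = 35.
P[5]: T = 4B, S = E(K, T) = 62; 4E ⊕ 62 = 2C.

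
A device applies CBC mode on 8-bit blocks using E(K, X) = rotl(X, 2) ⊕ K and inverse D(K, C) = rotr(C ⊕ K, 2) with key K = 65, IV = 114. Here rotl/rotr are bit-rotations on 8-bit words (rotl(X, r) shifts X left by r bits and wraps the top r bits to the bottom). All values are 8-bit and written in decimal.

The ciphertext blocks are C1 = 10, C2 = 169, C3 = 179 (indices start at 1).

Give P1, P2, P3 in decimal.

CBC decryption: P_i = D(K, C_i) ⊕ C_{i−1}, with C_{0} = IV.
P1: D(K, 10) = 210; 210 ⊕ 114 = 160.
P2: D(K, 169) = 58; 58 ⊕ 10 = 48.
P3: D(K, 179) = 188; 188 ⊕ 169 = 21.

P1 = 160, P2 = 48, P3 = 21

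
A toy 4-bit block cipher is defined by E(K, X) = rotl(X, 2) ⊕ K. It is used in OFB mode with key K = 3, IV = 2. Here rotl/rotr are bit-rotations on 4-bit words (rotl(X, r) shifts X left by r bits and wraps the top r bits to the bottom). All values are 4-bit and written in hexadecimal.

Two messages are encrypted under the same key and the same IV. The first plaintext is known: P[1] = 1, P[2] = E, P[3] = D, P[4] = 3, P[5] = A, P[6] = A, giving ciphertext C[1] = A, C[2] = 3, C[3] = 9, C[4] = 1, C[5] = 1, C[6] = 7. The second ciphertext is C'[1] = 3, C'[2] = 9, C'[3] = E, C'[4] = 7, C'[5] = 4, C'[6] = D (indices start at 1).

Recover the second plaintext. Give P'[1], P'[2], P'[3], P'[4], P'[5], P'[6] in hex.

P'[1] = 8, P'[2] = 4, P'[3] = A, P'[4] = 5, P'[5] = F, P'[6] = 0

In OFB with a reused IV, both messages share the same keystream S_i, so C_i ⊕ C'_i = P_i ⊕ P'_i and thus P'_i = P_i ⊕ C_i ⊕ C'_i.
P'[1]: 1 ⊕ A ⊕ 3 = 8.
P'[2]: E ⊕ 3 ⊕ 9 = 4.
P'[3]: D ⊕ 9 ⊕ E = A.
P'[4]: 3 ⊕ 1 ⊕ 7 = 5.
P'[5]: A ⊕ 1 ⊕ 4 = F.
P'[6]: A ⊕ 7 ⊕ D = 0.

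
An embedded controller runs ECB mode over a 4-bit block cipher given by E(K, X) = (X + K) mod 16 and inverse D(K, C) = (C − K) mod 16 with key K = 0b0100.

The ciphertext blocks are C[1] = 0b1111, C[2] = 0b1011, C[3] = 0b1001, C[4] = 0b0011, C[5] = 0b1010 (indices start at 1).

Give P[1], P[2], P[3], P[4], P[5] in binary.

P[1] = 0b1011, P[2] = 0b0111, P[3] = 0b0101, P[4] = 0b1111, P[5] = 0b0110

ECB decryption: P_i = D(K, C_i).
P[1]: D(K, 0b1111) = 0b1011.
P[2]: D(K, 0b1011) = 0b0111.
P[3]: D(K, 0b1001) = 0b0101.
P[4]: D(K, 0b0011) = 0b1111.
P[5]: D(K, 0b1010) = 0b0110.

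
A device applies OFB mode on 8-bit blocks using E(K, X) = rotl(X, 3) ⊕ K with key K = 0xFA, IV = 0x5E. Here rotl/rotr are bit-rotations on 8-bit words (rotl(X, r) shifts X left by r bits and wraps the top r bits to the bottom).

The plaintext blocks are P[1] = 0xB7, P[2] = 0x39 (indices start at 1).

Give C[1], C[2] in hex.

C[1] = 0xBF, C[2] = 0x83

OFB encryption: S_i = E(K, S_{i−1}) with S_{0} = IV; C_i = P_i ⊕ S_i.
C[1]: S = E(K, 0x5E) = 0x08; 0xB7 ⊕ 0x08 = 0xBF.
C[2]: S = E(K, 0x08) = 0xBA; 0x39 ⊕ 0xBA = 0x83.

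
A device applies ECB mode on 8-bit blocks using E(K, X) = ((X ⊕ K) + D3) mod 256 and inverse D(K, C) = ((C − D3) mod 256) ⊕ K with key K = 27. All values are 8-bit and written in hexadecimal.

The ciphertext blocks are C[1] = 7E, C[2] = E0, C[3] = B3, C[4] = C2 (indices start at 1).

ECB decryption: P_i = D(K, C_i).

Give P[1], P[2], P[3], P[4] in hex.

P[1] = 8C, P[2] = 2A, P[3] = C7, P[4] = C8

P[1]: D(K, 7E) = 8C.
P[2]: D(K, E0) = 2A.
P[3]: D(K, B3) = C7.
P[4]: D(K, C2) = C8.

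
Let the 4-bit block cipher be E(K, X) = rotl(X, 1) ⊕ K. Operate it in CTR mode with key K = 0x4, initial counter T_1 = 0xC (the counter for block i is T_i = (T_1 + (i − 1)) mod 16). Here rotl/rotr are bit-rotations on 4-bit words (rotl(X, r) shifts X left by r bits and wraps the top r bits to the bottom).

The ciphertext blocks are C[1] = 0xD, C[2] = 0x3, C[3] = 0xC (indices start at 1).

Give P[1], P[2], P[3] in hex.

CTR decryption: S_i = E(K, T_i) where T_i is the counter for block i; P_i = C_i ⊕ S_i.
P[1]: T = 0xC, S = E(K, T) = 0xD; 0xD ⊕ 0xD = 0x0.
P[2]: T = 0xD, S = E(K, T) = 0xF; 0x3 ⊕ 0xF = 0xC.
P[3]: T = 0xE, S = E(K, T) = 0x9; 0xC ⊕ 0x9 = 0x5.

P[1] = 0x0, P[2] = 0xC, P[3] = 0x5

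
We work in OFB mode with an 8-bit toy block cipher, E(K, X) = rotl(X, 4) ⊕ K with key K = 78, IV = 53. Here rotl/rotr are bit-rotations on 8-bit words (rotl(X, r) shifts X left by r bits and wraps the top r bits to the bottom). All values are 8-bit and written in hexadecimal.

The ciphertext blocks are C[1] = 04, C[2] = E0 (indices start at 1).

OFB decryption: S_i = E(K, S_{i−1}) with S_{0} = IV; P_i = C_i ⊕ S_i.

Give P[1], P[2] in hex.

P[1] = 49, P[2] = 4C

P[1]: S = E(K, 53) = 4D; 04 ⊕ 4D = 49.
P[2]: S = E(K, 4D) = AC; E0 ⊕ AC = 4C.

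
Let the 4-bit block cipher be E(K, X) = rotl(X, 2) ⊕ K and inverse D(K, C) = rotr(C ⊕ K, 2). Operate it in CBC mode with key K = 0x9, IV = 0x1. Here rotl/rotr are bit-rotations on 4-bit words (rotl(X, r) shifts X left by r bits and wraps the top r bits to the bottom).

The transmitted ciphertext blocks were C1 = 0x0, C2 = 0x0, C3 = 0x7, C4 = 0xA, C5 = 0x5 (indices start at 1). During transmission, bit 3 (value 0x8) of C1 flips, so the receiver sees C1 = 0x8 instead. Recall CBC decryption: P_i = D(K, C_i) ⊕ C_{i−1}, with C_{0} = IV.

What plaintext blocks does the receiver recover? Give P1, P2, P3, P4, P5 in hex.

P1 = 0x5, P2 = 0xE, P3 = 0xB, P4 = 0xB, P5 = 0x9

Only C1 changed, to 0x8. In CBC, a change in C_i garbles P_i and flips the same bit in P_{i+1}. Decrypting the received ciphertext:
P1: D(K, 0x8) = 0x4; 0x4 ⊕ 0x1 = 0x5.
P2: D(K, 0x0) = 0x6; 0x6 ⊕ 0x8 = 0xE.
P3: D(K, 0x7) = 0xB; 0xB ⊕ 0x0 = 0xB.
P4: D(K, 0xA) = 0xC; 0xC ⊕ 0x7 = 0xB.
P5: D(K, 0x5) = 0x3; 0x3 ⊕ 0xA = 0x9.
Blocks that differ from the original plaintext: P1, P2.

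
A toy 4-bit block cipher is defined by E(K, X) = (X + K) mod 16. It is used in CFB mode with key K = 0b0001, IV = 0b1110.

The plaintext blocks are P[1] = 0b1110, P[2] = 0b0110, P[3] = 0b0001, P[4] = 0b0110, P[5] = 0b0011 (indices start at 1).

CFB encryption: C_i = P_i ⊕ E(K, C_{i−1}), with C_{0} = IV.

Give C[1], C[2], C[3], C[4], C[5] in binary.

C[1]: E(K, 0b1110) = 0b1111; 0b1110 ⊕ 0b1111 = 0b0001.
C[2]: E(K, 0b0001) = 0b0010; 0b0110 ⊕ 0b0010 = 0b0100.
C[3]: E(K, 0b0100) = 0b0101; 0b0001 ⊕ 0b0101 = 0b0100.
C[4]: E(K, 0b0100) = 0b0101; 0b0110 ⊕ 0b0101 = 0b0011.
C[5]: E(K, 0b0011) = 0b0100; 0b0011 ⊕ 0b0100 = 0b0111.

C[1] = 0b0001, C[2] = 0b0100, C[3] = 0b0100, C[4] = 0b0011, C[5] = 0b0111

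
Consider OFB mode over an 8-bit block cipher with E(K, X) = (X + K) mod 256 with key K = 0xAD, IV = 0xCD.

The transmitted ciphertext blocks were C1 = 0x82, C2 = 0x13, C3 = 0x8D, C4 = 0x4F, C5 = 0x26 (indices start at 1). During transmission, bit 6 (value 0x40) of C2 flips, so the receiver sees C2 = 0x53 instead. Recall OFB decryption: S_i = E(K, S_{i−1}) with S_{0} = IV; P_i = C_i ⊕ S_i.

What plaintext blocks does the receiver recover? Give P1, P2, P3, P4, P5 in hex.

Only C2 changed, to 0x53. In OFB, a change in C_i flips the same bit in P_i only; the keystream is unaffected. Decrypting the received ciphertext:
P1: S = E(K, 0xCD) = 0x7A; 0x82 ⊕ 0x7A = 0xF8.
P2: S = E(K, 0x7A) = 0x27; 0x53 ⊕ 0x27 = 0x74.
P3: S = E(K, 0x27) = 0xD4; 0x8D ⊕ 0xD4 = 0x59.
P4: S = E(K, 0xD4) = 0x81; 0x4F ⊕ 0x81 = 0xCE.
P5: S = E(K, 0x81) = 0x2E; 0x26 ⊕ 0x2E = 0x08.
Blocks that differ from the original plaintext: P2.

P1 = 0xF8, P2 = 0x74, P3 = 0x59, P4 = 0xCE, P5 = 0x08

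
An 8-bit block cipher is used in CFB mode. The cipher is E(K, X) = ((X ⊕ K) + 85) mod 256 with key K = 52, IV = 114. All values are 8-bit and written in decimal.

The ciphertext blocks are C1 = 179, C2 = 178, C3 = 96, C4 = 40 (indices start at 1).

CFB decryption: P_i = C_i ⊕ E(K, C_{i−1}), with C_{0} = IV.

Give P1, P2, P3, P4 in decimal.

P1: E(K, 114) = 155; 179 ⊕ 155 = 40.
P2: E(K, 179) = 220; 178 ⊕ 220 = 110.
P3: E(K, 178) = 219; 96 ⊕ 219 = 187.
P4: E(K, 96) = 169; 40 ⊕ 169 = 129.

P1 = 40, P2 = 110, P3 = 187, P4 = 129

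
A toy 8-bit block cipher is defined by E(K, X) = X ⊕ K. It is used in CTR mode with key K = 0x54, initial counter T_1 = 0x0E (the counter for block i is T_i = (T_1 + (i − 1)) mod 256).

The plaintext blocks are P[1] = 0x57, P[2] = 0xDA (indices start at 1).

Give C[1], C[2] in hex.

C[1] = 0x0D, C[2] = 0x81

CTR encryption: S_i = E(K, T_i) where T_i is the counter for block i; C_i = P_i ⊕ S_i.
C[1]: T = 0x0E, S = E(K, T) = 0x5A; 0x57 ⊕ 0x5A = 0x0D.
C[2]: T = 0x0F, S = E(K, T) = 0x5B; 0xDA ⊕ 0x5B = 0x81.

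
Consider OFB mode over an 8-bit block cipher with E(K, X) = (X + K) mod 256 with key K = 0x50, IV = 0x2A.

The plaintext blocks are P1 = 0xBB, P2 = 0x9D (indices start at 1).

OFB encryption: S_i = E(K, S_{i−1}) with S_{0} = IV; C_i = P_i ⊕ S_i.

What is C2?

C1: S = E(K, 0x2A) = 0x7A; 0xBB ⊕ 0x7A = 0xC1.
C2: S = E(K, 0x7A) = 0xCA; 0x9D ⊕ 0xCA = 0x57.

C2 = 0x57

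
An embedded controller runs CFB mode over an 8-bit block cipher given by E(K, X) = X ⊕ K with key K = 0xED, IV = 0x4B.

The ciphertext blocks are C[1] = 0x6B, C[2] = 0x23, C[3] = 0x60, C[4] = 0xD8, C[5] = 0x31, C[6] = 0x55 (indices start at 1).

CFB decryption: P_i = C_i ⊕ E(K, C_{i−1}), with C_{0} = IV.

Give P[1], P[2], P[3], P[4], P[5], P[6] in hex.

P[1]: E(K, 0x4B) = 0xA6; 0x6B ⊕ 0xA6 = 0xCD.
P[2]: E(K, 0x6B) = 0x86; 0x23 ⊕ 0x86 = 0xA5.
P[3]: E(K, 0x23) = 0xCE; 0x60 ⊕ 0xCE = 0xAE.
P[4]: E(K, 0x60) = 0x8D; 0xD8 ⊕ 0x8D = 0x55.
P[5]: E(K, 0xD8) = 0x35; 0x31 ⊕ 0x35 = 0x04.
P[6]: E(K, 0x31) = 0xDC; 0x55 ⊕ 0xDC = 0x89.

P[1] = 0xCD, P[2] = 0xA5, P[3] = 0xAE, P[4] = 0x55, P[5] = 0x04, P[6] = 0x89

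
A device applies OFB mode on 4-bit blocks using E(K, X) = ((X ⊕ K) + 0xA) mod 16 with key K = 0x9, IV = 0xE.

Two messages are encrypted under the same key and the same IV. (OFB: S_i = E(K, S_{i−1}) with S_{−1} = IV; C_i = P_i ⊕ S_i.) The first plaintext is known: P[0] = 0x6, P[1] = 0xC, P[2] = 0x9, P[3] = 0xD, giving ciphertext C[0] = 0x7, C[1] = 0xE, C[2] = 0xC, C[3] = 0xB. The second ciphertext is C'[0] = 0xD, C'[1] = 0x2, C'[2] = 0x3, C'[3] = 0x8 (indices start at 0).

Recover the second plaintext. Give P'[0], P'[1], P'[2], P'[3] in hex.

P'[0] = 0xC, P'[1] = 0x0, P'[2] = 0x6, P'[3] = 0xE

In OFB with a reused IV, both messages share the same keystream S_i, so C_i ⊕ C'_i = P_i ⊕ P'_i and thus P'_i = P_i ⊕ C_i ⊕ C'_i.
P'[0]: 0x6 ⊕ 0x7 ⊕ 0xD = 0xC.
P'[1]: 0xC ⊕ 0xE ⊕ 0x2 = 0x0.
P'[2]: 0x9 ⊕ 0xC ⊕ 0x3 = 0x6.
P'[3]: 0xD ⊕ 0xB ⊕ 0x8 = 0xE.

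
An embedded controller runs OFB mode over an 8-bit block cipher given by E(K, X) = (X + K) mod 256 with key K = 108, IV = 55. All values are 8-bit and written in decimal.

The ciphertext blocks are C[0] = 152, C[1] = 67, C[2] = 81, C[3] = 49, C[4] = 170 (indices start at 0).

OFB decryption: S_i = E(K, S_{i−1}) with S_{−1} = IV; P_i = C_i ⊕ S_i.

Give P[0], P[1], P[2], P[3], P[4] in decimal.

P[0]: S = E(K, 55) = 163; 152 ⊕ 163 = 59.
P[1]: S = E(K, 163) = 15; 67 ⊕ 15 = 76.
P[2]: S = E(K, 15) = 123; 81 ⊕ 123 = 42.
P[3]: S = E(K, 123) = 231; 49 ⊕ 231 = 214.
P[4]: S = E(K, 231) = 83; 170 ⊕ 83 = 249.

P[0] = 59, P[1] = 76, P[2] = 42, P[3] = 214, P[4] = 249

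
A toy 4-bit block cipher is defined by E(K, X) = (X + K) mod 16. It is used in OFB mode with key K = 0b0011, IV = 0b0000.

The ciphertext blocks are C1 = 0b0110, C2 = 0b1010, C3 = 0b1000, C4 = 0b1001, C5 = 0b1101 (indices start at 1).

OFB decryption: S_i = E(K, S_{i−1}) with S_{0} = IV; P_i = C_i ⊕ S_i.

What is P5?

P5 = 0b0010

P1: S = E(K, 0b0000) = 0b0011; 0b0110 ⊕ 0b0011 = 0b0101.
P2: S = E(K, 0b0011) = 0b0110; 0b1010 ⊕ 0b0110 = 0b1100.
P3: S = E(K, 0b0110) = 0b1001; 0b1000 ⊕ 0b1001 = 0b0001.
P4: S = E(K, 0b1001) = 0b1100; 0b1001 ⊕ 0b1100 = 0b0101.
P5: S = E(K, 0b1100) = 0b1111; 0b1101 ⊕ 0b1111 = 0b0010.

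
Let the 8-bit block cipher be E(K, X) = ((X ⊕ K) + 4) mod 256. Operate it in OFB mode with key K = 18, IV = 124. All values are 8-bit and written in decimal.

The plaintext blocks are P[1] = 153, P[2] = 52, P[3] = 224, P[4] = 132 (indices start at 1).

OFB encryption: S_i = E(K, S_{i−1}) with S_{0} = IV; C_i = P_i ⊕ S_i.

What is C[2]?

C[1]: S = E(K, 124) = 114; 153 ⊕ 114 = 235.
C[2]: S = E(K, 114) = 100; 52 ⊕ 100 = 80.

C[2] = 80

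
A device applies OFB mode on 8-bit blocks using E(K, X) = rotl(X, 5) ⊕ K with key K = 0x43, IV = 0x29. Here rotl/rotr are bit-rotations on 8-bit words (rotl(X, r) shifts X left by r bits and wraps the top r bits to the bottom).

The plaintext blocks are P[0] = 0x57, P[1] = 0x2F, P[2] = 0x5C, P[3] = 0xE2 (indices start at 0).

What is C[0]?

OFB encryption: S_i = E(K, S_{i−1}) with S_{−1} = IV; C_i = P_i ⊕ S_i.
C[0]: S = E(K, 0x29) = 0x66; 0x57 ⊕ 0x66 = 0x31.

C[0] = 0x31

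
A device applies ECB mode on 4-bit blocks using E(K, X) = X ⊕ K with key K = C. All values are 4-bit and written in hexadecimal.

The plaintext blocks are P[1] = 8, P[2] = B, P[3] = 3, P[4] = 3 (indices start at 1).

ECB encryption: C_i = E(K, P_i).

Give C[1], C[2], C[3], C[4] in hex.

C[1]: E(K, 8) = 4.
C[2]: E(K, B) = 7.
C[3]: E(K, 3) = F.
C[4]: E(K, 3) = F.

C[1] = 4, C[2] = 7, C[3] = F, C[4] = F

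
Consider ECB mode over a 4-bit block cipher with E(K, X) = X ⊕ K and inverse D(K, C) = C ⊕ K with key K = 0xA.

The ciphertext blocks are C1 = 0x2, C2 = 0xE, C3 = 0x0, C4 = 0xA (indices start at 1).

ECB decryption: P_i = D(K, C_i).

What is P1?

P1 = 0x8

P1: D(K, 0x2) = 0x8.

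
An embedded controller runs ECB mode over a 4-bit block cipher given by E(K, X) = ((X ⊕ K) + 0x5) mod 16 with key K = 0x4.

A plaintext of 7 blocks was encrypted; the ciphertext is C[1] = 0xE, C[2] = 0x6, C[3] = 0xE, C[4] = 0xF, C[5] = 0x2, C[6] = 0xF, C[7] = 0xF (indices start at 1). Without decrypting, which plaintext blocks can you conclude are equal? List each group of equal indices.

ECB encrypts each block independently with the same key, so equal ciphertext blocks imply equal plaintext blocks.
C[1] = C[3] = 0xE, so P[1] = P[3].
C[4] = C[6] = C[7] = 0xF, so P[4] = P[6] = P[7].

P[1] = P[3]; P[4] = P[6] = P[7]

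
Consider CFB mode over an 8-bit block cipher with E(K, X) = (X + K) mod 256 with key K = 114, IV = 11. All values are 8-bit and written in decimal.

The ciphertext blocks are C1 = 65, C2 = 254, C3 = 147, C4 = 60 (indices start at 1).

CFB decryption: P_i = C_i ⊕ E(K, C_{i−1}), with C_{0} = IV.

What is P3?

P3: E(K, 254) = 112; 147 ⊕ 112 = 227.

P3 = 227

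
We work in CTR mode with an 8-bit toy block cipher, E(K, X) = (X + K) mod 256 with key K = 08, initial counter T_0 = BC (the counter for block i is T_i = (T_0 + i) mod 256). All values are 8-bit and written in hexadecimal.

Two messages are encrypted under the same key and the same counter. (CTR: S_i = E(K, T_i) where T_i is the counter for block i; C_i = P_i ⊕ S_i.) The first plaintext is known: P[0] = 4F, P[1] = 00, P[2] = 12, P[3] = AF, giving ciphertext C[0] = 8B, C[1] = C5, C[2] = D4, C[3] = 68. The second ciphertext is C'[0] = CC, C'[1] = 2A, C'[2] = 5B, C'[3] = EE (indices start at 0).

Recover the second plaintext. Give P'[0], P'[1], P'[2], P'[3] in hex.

P'[0] = 08, P'[1] = EF, P'[2] = 9D, P'[3] = 29

In CTR with a reused counter, both messages share the same keystream S_i, so C_i ⊕ C'_i = P_i ⊕ P'_i and thus P'_i = P_i ⊕ C_i ⊕ C'_i.
P'[0]: 4F ⊕ 8B ⊕ CC = 08.
P'[1]: 00 ⊕ C5 ⊕ 2A = EF.
P'[2]: 12 ⊕ D4 ⊕ 5B = 9D.
P'[3]: AF ⊕ 68 ⊕ EE = 29.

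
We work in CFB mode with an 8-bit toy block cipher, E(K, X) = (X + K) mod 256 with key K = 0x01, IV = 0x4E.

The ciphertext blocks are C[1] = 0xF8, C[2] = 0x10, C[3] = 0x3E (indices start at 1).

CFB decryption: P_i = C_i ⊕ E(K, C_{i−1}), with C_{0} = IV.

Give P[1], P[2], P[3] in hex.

P[1]: E(K, 0x4E) = 0x4F; 0xF8 ⊕ 0x4F = 0xB7.
P[2]: E(K, 0xF8) = 0xF9; 0x10 ⊕ 0xF9 = 0xE9.
P[3]: E(K, 0x10) = 0x11; 0x3E ⊕ 0x11 = 0x2F.

P[1] = 0xB7, P[2] = 0xE9, P[3] = 0x2F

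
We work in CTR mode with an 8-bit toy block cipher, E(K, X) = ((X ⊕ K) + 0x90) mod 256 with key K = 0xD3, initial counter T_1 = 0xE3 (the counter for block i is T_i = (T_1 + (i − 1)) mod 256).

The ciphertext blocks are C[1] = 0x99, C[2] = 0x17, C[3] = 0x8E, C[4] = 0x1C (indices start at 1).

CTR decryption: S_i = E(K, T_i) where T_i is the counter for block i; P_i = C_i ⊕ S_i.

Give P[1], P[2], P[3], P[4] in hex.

P[1]: T = 0xE3, S = E(K, T) = 0xC0; 0x99 ⊕ 0xC0 = 0x59.
P[2]: T = 0xE4, S = E(K, T) = 0xC7; 0x17 ⊕ 0xC7 = 0xD0.
P[3]: T = 0xE5, S = E(K, T) = 0xC6; 0x8E ⊕ 0xC6 = 0x48.
P[4]: T = 0xE6, S = E(K, T) = 0xC5; 0x1C ⊕ 0xC5 = 0xD9.

P[1] = 0x59, P[2] = 0xD0, P[3] = 0x48, P[4] = 0xD9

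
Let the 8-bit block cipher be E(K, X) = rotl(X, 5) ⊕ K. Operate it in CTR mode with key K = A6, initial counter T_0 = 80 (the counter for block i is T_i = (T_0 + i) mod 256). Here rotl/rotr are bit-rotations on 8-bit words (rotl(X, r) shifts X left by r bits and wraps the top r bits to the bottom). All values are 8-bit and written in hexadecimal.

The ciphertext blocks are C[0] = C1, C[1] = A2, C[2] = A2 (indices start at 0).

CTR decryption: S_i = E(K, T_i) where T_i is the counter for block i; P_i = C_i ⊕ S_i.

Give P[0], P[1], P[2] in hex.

P[0] = 77, P[1] = 34, P[2] = 54

P[0]: T = 80, S = E(K, T) = B6; C1 ⊕ B6 = 77.
P[1]: T = 81, S = E(K, T) = 96; A2 ⊕ 96 = 34.
P[2]: T = 82, S = E(K, T) = F6; A2 ⊕ F6 = 54.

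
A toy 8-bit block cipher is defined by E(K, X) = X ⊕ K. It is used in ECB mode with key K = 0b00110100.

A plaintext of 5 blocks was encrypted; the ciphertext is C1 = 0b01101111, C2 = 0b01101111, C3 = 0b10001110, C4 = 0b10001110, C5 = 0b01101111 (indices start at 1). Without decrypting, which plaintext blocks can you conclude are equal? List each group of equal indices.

P1 = P2 = P5; P3 = P4

ECB encrypts each block independently with the same key, so equal ciphertext blocks imply equal plaintext blocks.
C1 = C2 = C5 = 0b01101111, so P1 = P2 = P5.
C3 = C4 = 0b10001110, so P3 = P4.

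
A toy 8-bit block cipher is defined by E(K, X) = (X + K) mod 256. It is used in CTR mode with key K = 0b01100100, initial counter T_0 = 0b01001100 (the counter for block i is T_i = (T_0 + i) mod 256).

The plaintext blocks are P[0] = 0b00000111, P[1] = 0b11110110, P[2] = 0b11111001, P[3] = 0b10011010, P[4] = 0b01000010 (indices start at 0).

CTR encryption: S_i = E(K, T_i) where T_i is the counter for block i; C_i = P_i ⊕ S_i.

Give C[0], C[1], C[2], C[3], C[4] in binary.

C[0] = 0b10110111, C[1] = 0b01000111, C[2] = 0b01001011, C[3] = 0b00101001, C[4] = 0b11110110

C[0]: T = 0b01001100, S = E(K, T) = 0b10110000; 0b00000111 ⊕ 0b10110000 = 0b10110111.
C[1]: T = 0b01001101, S = E(K, T) = 0b10110001; 0b11110110 ⊕ 0b10110001 = 0b01000111.
C[2]: T = 0b01001110, S = E(K, T) = 0b10110010; 0b11111001 ⊕ 0b10110010 = 0b01001011.
C[3]: T = 0b01001111, S = E(K, T) = 0b10110011; 0b10011010 ⊕ 0b10110011 = 0b00101001.
C[4]: T = 0b01010000, S = E(K, T) = 0b10110100; 0b01000010 ⊕ 0b10110100 = 0b11110110.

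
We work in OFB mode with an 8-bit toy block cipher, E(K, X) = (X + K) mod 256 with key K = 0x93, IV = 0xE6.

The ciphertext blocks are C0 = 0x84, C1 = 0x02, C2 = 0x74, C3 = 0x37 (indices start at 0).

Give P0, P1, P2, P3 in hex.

OFB decryption: S_i = E(K, S_{i−1}) with S_{−1} = IV; P_i = C_i ⊕ S_i.
P0: S = E(K, 0xE6) = 0x79; 0x84 ⊕ 0x79 = 0xFD.
P1: S = E(K, 0x79) = 0x0C; 0x02 ⊕ 0x0C = 0x0E.
P2: S = E(K, 0x0C) = 0x9F; 0x74 ⊕ 0x9F = 0xEB.
P3: S = E(K, 0x9F) = 0x32; 0x37 ⊕ 0x32 = 0x05.

P0 = 0xFD, P1 = 0x0E, P2 = 0xEB, P3 = 0x05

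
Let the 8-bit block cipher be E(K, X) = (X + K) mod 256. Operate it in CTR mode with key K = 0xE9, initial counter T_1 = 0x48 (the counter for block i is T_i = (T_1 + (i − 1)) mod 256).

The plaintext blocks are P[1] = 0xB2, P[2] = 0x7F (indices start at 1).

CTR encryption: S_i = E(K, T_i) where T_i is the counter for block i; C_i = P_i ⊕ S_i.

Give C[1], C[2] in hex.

C[1] = 0x83, C[2] = 0x4D

C[1]: T = 0x48, S = E(K, T) = 0x31; 0xB2 ⊕ 0x31 = 0x83.
C[2]: T = 0x49, S = E(K, T) = 0x32; 0x7F ⊕ 0x32 = 0x4D.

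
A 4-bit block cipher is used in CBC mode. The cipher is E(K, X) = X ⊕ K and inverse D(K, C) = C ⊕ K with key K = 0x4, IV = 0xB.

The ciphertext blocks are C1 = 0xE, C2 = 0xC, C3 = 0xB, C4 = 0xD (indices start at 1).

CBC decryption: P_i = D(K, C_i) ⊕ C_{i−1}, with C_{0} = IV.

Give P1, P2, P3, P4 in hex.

P1 = 0x1, P2 = 0x6, P3 = 0x3, P4 = 0x2

P1: D(K, 0xE) = 0xA; 0xA ⊕ 0xB = 0x1.
P2: D(K, 0xC) = 0x8; 0x8 ⊕ 0xE = 0x6.
P3: D(K, 0xB) = 0xF; 0xF ⊕ 0xC = 0x3.
P4: D(K, 0xD) = 0x9; 0x9 ⊕ 0xB = 0x2.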